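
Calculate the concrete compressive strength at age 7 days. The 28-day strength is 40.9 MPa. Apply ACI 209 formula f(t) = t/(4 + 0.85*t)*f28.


f(7) = 7 / (4 + 0.85 * 7) * 40.9
= 7 / 9.95 * 40.9
= 28.77 MPa

28.77


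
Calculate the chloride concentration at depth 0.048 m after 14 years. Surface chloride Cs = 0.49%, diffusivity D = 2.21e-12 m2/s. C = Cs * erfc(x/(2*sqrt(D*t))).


t_seconds = 14 * 365.25 * 24 * 3600 = 441806400.0 s
arg = 0.048 / (2 * sqrt(2.21e-12 * 441806400.0))
= 0.7681
erfc(0.7681) = 0.2774
C = 0.49 * 0.2774 = 0.1359%

0.1359


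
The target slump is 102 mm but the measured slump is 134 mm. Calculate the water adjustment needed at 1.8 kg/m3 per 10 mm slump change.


Difference = 102 - 134 = -32 mm
Water adjustment = -32 * 1.8 / 10 = -5.8 kg/m3

-5.8


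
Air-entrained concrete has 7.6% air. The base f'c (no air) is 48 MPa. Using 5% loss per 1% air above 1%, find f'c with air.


Strength loss = (7.6 - 1) * 5 = 33.0%
f'c = 48 * (1 - 33.0/100)
= 32.16 MPa

32.16


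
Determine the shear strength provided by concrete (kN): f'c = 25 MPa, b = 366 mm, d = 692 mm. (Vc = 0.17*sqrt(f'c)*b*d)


Vc = 0.17 * sqrt(25) * 366 * 692 / 1000
= 215.28 kN

215.28


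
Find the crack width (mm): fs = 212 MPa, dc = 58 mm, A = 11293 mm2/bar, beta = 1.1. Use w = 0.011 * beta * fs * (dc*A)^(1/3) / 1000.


w = 0.011 * beta * fs * (dc * A)^(1/3) / 1000
= 0.011 * 1.1 * 212 * (58 * 11293)^(1/3) / 1000
= 0.223 mm

0.223


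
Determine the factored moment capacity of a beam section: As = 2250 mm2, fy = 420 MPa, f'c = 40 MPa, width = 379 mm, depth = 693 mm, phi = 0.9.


a = As * fy / (0.85 * f'c * b)
= 2250 * 420 / (0.85 * 40 * 379)
= 73.3354 mm
Mn = As * fy * (d - a/2) / 10^6
= 620.234 kN-m
phi*Mn = 0.9 * 620.234 = 558.21 kN-m

558.21


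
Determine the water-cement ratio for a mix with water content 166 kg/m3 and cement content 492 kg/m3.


w/c = water / cement
w/c = 166 / 492 = 0.337

0.337


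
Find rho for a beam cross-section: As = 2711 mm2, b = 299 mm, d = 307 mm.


rho = As / (b * d)
= 2711 / (299 * 307)
= 0.0295

0.0295


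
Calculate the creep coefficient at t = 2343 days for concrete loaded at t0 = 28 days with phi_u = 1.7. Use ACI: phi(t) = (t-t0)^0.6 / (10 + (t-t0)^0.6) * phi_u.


dt = 2343 - 28 = 2315
phi = 2315^0.6 / (10 + 2315^0.6) * 1.7
= 1.551

1.551


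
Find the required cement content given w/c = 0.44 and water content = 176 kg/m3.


Cement = water / (w/c)
= 176 / 0.44
= 400.0 kg/m3

400.0


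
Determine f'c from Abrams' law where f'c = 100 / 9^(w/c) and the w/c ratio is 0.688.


f'c = 100 / 9^0.688
= 100 / 4.534
= 22.05 MPa

22.05


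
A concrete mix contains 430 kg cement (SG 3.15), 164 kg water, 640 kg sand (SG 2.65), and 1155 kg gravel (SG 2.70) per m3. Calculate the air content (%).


Vol cement = 430 / (3.15 * 1000) = 0.136508 m3
Vol water = 164 / 1000 = 0.164 m3
Vol sand = 640 / (2.65 * 1000) = 0.241509 m3
Vol gravel = 1155 / (2.70 * 1000) = 0.427778 m3
Total solid + water volume = 0.969795 m3
Air = (1 - 0.969795) * 100 = 3.02%

3.02


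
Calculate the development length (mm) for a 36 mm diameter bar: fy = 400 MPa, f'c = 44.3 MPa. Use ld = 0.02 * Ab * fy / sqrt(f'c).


Ab = pi * 36^2 / 4 = 1017.876 mm2
ld = 0.02 * 1017.876 * 400 / sqrt(44.3)
= 1223.4 mm

1223.4


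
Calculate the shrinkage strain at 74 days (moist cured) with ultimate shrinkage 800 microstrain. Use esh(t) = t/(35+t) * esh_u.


esh(74) = 74 / (35 + 74) * 800
= 74 / 109 * 800
= 543.1 microstrain

543.1


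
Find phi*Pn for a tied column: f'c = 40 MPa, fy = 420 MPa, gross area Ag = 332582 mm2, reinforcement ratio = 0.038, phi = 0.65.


Ast = rho * Ag = 0.038 * 332582 = 12638.116 mm2
phi*Pn = 0.65 * 0.80 * (0.85 * 40 * (332582 - 12638.116) + 420 * 12638.116) / 1000
= 8416.77 kN

8416.77


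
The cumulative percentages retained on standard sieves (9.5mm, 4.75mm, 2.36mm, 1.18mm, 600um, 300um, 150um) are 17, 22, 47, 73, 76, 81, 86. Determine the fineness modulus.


FM = sum(cumulative % retained) / 100
= 402 / 100
= 4.02

4.02


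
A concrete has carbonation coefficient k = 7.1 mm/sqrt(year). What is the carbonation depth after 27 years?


depth = k * sqrt(t)
= 7.1 * sqrt(27)
= 36.89 mm

36.89


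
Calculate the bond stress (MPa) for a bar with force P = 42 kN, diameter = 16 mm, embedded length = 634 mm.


u = P / (pi * db * ld)
= 42 * 1000 / (pi * 16 * 634)
= 1.318 MPa

1.318


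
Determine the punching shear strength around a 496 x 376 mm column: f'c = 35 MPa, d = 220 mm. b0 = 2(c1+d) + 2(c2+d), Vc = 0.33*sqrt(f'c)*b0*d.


b0 = 2*(496 + 220) + 2*(376 + 220) = 2624 mm
Vc = 0.33 * sqrt(35) * 2624 * 220 / 1000
= 1127.03 kN

1127.03


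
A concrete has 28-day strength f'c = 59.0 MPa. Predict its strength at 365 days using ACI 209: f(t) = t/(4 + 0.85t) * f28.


f(365) = 365 / (4 + 0.85 * 365) * 59.0
= 365 / 314.25 * 59.0
= 68.53 MPa

68.53


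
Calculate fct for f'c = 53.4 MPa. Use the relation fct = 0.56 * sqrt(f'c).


fct = 0.56 * sqrt(53.4)
= 0.56 * 7.308
= 4.092 MPa

4.092


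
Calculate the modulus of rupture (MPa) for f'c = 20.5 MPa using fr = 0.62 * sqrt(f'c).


fr = 0.62 * sqrt(20.5)
= 2.807 MPa

2.807


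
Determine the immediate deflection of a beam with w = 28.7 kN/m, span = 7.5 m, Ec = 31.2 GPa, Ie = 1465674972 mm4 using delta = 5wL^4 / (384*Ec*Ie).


Convert: L = 7.5 m = 7500 mm, Ec = 31.2 GPa = 31200 MPa
delta = 5 * 28.7 * 7500^4 / (384 * 31200 * 1465674972)
= 25.86 mm

25.86


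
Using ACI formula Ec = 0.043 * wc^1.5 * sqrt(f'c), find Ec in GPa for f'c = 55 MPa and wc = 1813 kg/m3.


Ec = 0.043 * 1813^1.5 * sqrt(55) / 1000
= 24.62 GPa

24.62


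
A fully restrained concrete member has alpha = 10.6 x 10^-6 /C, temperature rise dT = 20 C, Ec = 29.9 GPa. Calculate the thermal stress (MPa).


sigma = alpha * dT * Ec
= 10.6e-6 * 20 * 29.9 * 1000
= 6.339 MPa

6.339


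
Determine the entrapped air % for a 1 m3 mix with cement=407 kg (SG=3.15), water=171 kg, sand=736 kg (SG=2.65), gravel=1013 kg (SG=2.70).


Vol cement = 407 / (3.15 * 1000) = 0.129206 m3
Vol water = 171 / 1000 = 0.171 m3
Vol sand = 736 / (2.65 * 1000) = 0.277736 m3
Vol gravel = 1013 / (2.70 * 1000) = 0.375185 m3
Total solid + water volume = 0.953127 m3
Air = (1 - 0.953127) * 100 = 4.69%

4.69


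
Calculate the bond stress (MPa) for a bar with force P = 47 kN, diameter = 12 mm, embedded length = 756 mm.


u = P / (pi * db * ld)
= 47 * 1000 / (pi * 12 * 756)
= 1.649 MPa

1.649


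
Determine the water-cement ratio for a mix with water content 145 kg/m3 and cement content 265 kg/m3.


w/c = water / cement
w/c = 145 / 265 = 0.547

0.547


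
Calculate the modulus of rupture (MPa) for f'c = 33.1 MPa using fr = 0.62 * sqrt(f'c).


fr = 0.62 * sqrt(33.1)
= 3.567 MPa

3.567


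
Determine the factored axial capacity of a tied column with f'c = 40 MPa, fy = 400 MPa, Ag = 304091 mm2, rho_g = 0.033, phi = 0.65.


Ast = rho * Ag = 0.033 * 304091 = 10035.003 mm2
phi*Pn = 0.65 * 0.80 * (0.85 * 40 * (304091 - 10035.003) + 400 * 10035.003) / 1000
= 7286.19 kN

7286.19


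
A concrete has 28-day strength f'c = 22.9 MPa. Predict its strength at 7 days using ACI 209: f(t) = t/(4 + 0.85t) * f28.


f(7) = 7 / (4 + 0.85 * 7) * 22.9
= 7 / 9.95 * 22.9
= 16.11 MPa

16.11


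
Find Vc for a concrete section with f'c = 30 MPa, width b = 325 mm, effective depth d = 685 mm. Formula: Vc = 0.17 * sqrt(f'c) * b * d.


Vc = 0.17 * sqrt(30) * 325 * 685 / 1000
= 207.29 kN

207.29


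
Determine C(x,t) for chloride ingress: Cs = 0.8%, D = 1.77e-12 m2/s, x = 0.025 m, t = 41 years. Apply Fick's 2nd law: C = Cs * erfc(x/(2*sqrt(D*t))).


t_seconds = 41 * 365.25 * 24 * 3600 = 1293861600.0 s
arg = 0.025 / (2 * sqrt(1.77e-12 * 1293861600.0))
= 0.2612
erfc(0.2612) = 0.7118
C = 0.8 * 0.7118 = 0.5695%

0.5695


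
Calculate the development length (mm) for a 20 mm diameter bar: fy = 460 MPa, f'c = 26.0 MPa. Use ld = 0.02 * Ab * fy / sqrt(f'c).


Ab = pi * 20^2 / 4 = 314.159 mm2
ld = 0.02 * 314.159 * 460 / sqrt(26.0)
= 566.8 mm

566.8


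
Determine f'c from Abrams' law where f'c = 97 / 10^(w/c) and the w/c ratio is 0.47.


f'c = 97 / 10^0.47
= 97 / 2.951
= 32.87 MPa

32.87


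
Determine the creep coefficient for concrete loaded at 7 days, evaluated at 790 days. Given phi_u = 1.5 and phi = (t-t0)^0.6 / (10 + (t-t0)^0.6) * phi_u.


dt = 790 - 7 = 783
phi = 783^0.6 / (10 + 783^0.6) * 1.5
= 1.267

1.267


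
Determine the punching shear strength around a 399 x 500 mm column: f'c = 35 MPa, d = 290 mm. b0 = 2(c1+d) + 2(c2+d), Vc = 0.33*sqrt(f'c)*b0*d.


b0 = 2*(399 + 290) + 2*(500 + 290) = 2958 mm
Vc = 0.33 * sqrt(35) * 2958 * 290 / 1000
= 1674.73 kN

1674.73


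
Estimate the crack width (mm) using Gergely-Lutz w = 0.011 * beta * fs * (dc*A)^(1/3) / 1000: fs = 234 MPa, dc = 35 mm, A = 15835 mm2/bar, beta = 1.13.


w = 0.011 * beta * fs * (dc * A)^(1/3) / 1000
= 0.011 * 1.13 * 234 * (35 * 15835)^(1/3) / 1000
= 0.239 mm

0.239


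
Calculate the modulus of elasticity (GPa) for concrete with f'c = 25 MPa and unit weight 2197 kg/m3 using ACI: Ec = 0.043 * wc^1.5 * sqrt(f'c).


Ec = 0.043 * 2197^1.5 * sqrt(25) / 1000
= 22.14 GPa

22.14


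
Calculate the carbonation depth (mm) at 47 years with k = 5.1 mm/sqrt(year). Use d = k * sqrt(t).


depth = k * sqrt(t)
= 5.1 * sqrt(47)
= 34.96 mm

34.96


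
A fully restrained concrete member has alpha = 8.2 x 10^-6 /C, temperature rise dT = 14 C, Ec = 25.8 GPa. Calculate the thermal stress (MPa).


sigma = alpha * dT * Ec
= 8.2e-6 * 14 * 25.8 * 1000
= 2.962 MPa

2.962


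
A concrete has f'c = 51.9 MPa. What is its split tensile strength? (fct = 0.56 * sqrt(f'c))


fct = 0.56 * sqrt(51.9)
= 0.56 * 7.204
= 4.034 MPa

4.034


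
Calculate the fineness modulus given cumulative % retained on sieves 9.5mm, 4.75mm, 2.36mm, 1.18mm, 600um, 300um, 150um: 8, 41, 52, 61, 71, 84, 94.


FM = sum(cumulative % retained) / 100
= 411 / 100
= 4.11

4.11


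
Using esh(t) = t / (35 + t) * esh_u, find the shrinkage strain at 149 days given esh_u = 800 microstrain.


esh(149) = 149 / (35 + 149) * 800
= 149 / 184 * 800
= 647.8 microstrain

647.8


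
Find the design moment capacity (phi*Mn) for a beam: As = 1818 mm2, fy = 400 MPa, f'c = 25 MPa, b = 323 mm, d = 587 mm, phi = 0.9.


a = As * fy / (0.85 * f'c * b)
= 1818 * 400 / (0.85 * 25 * 323)
= 105.9479 mm
Mn = As * fy * (d - a/2) / 10^6
= 388.3437 kN-m
phi*Mn = 0.9 * 388.3437 = 349.51 kN-m

349.51


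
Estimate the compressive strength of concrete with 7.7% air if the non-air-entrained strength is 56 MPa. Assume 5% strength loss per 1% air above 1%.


Strength loss = (7.7 - 1) * 5 = 33.5%
f'c = 56 * (1 - 33.5/100)
= 37.24 MPa

37.24


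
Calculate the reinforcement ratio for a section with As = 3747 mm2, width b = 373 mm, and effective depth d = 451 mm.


rho = As / (b * d)
= 3747 / (373 * 451)
= 0.0223

0.0223


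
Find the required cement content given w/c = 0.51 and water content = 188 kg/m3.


Cement = water / (w/c)
= 188 / 0.51
= 368.6 kg/m3

368.6


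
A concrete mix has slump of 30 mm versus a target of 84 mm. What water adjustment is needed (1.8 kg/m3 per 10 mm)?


Difference = 84 - 30 = 54 mm
Water adjustment = 54 * 1.8 / 10 = 9.7 kg/m3

9.7


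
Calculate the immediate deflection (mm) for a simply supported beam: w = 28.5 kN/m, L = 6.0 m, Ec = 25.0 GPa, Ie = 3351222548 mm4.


Convert: L = 6.0 m = 6000 mm, Ec = 25.0 GPa = 25000 MPa
delta = 5 * 28.5 * 6000^4 / (384 * 25000 * 3351222548)
= 5.74 mm

5.74


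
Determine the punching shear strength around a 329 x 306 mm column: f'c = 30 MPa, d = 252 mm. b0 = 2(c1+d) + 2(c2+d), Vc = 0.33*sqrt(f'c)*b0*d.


b0 = 2*(329 + 252) + 2*(306 + 252) = 2278 mm
Vc = 0.33 * sqrt(30) * 2278 * 252 / 1000
= 1037.6 kN

1037.6


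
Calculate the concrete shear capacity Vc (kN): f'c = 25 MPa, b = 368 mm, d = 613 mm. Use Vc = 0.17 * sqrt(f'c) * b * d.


Vc = 0.17 * sqrt(25) * 368 * 613 / 1000
= 191.75 kN

191.75


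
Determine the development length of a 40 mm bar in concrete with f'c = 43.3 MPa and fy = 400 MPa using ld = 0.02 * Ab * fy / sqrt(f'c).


Ab = pi * 40^2 / 4 = 1256.637 mm2
ld = 0.02 * 1256.637 * 400 / sqrt(43.3)
= 1527.8 mm

1527.8


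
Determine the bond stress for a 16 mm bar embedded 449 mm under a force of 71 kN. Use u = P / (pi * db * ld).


u = P / (pi * db * ld)
= 71 * 1000 / (pi * 16 * 449)
= 3.146 MPa

3.146


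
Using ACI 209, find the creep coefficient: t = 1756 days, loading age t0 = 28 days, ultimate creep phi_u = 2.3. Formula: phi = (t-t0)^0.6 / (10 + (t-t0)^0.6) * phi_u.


dt = 1756 - 28 = 1728
phi = 1728^0.6 / (10 + 1728^0.6) * 2.3
= 2.064

2.064


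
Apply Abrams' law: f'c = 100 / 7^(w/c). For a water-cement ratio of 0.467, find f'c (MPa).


f'c = 100 / 7^0.467
= 100 / 2.481
= 40.3 MPa

40.3


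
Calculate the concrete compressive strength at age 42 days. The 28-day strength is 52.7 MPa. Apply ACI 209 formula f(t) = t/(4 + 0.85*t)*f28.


f(42) = 42 / (4 + 0.85 * 42) * 52.7
= 42 / 39.7 * 52.7
= 55.75 MPa

55.75


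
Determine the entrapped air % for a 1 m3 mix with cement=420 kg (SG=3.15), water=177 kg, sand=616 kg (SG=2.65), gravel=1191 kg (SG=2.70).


Vol cement = 420 / (3.15 * 1000) = 0.133333 m3
Vol water = 177 / 1000 = 0.177 m3
Vol sand = 616 / (2.65 * 1000) = 0.232453 m3
Vol gravel = 1191 / (2.70 * 1000) = 0.441111 m3
Total solid + water volume = 0.983897 m3
Air = (1 - 0.983897) * 100 = 1.61%

1.61


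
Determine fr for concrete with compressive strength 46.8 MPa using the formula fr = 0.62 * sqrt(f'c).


fr = 0.62 * sqrt(46.8)
= 4.241 MPa

4.241


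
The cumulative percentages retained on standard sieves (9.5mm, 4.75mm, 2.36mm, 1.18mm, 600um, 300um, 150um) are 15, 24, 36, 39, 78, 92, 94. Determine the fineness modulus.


FM = sum(cumulative % retained) / 100
= 378 / 100
= 3.78

3.78


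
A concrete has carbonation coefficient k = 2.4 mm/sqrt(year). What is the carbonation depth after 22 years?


depth = k * sqrt(t)
= 2.4 * sqrt(22)
= 11.26 mm

11.26


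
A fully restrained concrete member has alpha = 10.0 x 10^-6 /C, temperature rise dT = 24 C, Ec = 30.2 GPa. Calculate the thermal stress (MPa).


sigma = alpha * dT * Ec
= 10.0e-6 * 24 * 30.2 * 1000
= 7.248 MPa

7.248


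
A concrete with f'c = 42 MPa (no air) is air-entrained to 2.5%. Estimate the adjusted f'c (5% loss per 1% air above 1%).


Strength loss = (2.5 - 1) * 5 = 7.5%
f'c = 42 * (1 - 7.5/100)
= 38.85 MPa

38.85


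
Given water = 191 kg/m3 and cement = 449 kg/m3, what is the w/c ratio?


w/c = water / cement
w/c = 191 / 449 = 0.425

0.425


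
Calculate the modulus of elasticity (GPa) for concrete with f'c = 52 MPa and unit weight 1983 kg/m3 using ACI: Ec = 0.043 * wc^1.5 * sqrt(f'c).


Ec = 0.043 * 1983^1.5 * sqrt(52) / 1000
= 27.38 GPa

27.38


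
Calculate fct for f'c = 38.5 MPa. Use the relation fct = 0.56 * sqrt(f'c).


fct = 0.56 * sqrt(38.5)
= 0.56 * 6.205
= 3.475 MPa

3.475


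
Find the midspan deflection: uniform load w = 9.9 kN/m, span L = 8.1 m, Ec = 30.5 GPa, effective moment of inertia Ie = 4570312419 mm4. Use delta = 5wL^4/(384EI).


Convert: L = 8.1 m = 8100 mm, Ec = 30.5 GPa = 30500 MPa
delta = 5 * 9.9 * 8100^4 / (384 * 30500 * 4570312419)
= 3.98 mm

3.98


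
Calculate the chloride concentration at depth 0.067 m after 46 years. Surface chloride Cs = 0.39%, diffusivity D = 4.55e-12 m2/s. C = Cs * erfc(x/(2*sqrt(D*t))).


t_seconds = 46 * 365.25 * 24 * 3600 = 1451649600.0 s
arg = 0.067 / (2 * sqrt(4.55e-12 * 1451649600.0))
= 0.4122
erfc(0.4122) = 0.5599
C = 0.39 * 0.5599 = 0.2184%

0.2184


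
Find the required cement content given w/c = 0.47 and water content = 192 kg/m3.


Cement = water / (w/c)
= 192 / 0.47
= 408.5 kg/m3

408.5


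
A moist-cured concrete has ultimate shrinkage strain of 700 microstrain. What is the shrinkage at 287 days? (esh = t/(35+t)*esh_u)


esh(287) = 287 / (35 + 287) * 700
= 287 / 322 * 700
= 623.9 microstrain

623.9


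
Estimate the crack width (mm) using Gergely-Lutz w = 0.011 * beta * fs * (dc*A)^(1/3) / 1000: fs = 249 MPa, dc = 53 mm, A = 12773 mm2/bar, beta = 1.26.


w = 0.011 * beta * fs * (dc * A)^(1/3) / 1000
= 0.011 * 1.26 * 249 * (53 * 12773)^(1/3) / 1000
= 0.303 mm

0.303


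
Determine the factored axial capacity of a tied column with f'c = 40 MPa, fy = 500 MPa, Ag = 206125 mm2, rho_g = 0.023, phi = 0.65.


Ast = rho * Ag = 0.023 * 206125 = 4740.875 mm2
phi*Pn = 0.65 * 0.80 * (0.85 * 40 * (206125 - 4740.875) + 500 * 4740.875) / 1000
= 4793.1 kN

4793.1


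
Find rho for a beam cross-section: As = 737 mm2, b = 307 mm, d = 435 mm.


rho = As / (b * d)
= 737 / (307 * 435)
= 0.0055

0.0055


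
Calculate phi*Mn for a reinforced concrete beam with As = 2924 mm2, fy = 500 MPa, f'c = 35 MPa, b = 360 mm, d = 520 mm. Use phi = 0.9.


a = As * fy / (0.85 * f'c * b)
= 2924 * 500 / (0.85 * 35 * 360)
= 136.5079 mm
Mn = As * fy * (d - a/2) / 10^6
= 660.4527 kN-m
phi*Mn = 0.9 * 660.4527 = 594.41 kN-m

594.41


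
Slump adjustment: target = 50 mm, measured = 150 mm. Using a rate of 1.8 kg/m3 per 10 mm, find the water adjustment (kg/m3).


Difference = 50 - 150 = -100 mm
Water adjustment = -100 * 1.8 / 10 = -18.0 kg/m3

-18.0


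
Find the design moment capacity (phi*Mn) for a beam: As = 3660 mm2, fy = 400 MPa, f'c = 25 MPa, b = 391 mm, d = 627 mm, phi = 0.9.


a = As * fy / (0.85 * f'c * b)
= 3660 * 400 / (0.85 * 25 * 391)
= 176.1998 mm
Mn = As * fy * (d - a/2) / 10^6
= 788.9498 kN-m
phi*Mn = 0.9 * 788.9498 = 710.05 kN-m

710.05


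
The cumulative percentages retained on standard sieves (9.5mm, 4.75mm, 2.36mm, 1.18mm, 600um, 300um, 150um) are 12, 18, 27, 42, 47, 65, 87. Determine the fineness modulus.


FM = sum(cumulative % retained) / 100
= 298 / 100
= 2.98

2.98


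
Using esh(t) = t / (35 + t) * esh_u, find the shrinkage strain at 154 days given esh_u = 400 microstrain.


esh(154) = 154 / (35 + 154) * 400
= 154 / 189 * 400
= 325.9 microstrain

325.9


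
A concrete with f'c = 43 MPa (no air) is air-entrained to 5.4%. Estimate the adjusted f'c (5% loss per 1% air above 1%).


Strength loss = (5.4 - 1) * 5 = 22.0%
f'c = 43 * (1 - 22.0/100)
= 33.54 MPa

33.54


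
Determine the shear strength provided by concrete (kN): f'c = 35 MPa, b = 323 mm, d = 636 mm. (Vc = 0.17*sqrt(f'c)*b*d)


Vc = 0.17 * sqrt(35) * 323 * 636 / 1000
= 206.61 kN

206.61


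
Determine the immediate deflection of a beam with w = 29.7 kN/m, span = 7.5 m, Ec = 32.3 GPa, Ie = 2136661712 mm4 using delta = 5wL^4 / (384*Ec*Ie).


Convert: L = 7.5 m = 7500 mm, Ec = 32.3 GPa = 32300 MPa
delta = 5 * 29.7 * 7500^4 / (384 * 32300 * 2136661712)
= 17.73 mm

17.73


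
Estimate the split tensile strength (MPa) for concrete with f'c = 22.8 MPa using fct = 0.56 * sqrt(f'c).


fct = 0.56 * sqrt(22.8)
= 0.56 * 4.775
= 2.674 MPa

2.674


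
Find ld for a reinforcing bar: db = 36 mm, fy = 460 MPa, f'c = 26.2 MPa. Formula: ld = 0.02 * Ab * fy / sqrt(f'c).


Ab = pi * 36^2 / 4 = 1017.876 mm2
ld = 0.02 * 1017.876 * 460 / sqrt(26.2)
= 1829.5 mm

1829.5


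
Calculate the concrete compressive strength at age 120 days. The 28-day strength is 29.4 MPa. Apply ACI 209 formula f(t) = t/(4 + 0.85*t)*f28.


f(120) = 120 / (4 + 0.85 * 120) * 29.4
= 120 / 106.0 * 29.4
= 33.28 MPa

33.28


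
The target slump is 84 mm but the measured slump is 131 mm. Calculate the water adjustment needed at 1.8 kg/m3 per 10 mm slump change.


Difference = 84 - 131 = -47 mm
Water adjustment = -47 * 1.8 / 10 = -8.5 kg/m3

-8.5


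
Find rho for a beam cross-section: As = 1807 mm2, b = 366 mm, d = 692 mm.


rho = As / (b * d)
= 1807 / (366 * 692)
= 0.0071

0.0071


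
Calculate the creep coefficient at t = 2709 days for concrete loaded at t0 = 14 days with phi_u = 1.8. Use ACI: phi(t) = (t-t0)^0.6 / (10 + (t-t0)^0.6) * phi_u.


dt = 2709 - 14 = 2695
phi = 2695^0.6 / (10 + 2695^0.6) * 1.8
= 1.655

1.655


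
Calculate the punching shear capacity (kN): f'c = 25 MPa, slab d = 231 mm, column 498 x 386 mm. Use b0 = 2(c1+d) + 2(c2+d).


b0 = 2*(498 + 231) + 2*(386 + 231) = 2692 mm
Vc = 0.33 * sqrt(25) * 2692 * 231 / 1000
= 1026.06 kN

1026.06


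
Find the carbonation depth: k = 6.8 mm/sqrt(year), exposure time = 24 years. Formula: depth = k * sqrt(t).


depth = k * sqrt(t)
= 6.8 * sqrt(24)
= 33.31 mm

33.31


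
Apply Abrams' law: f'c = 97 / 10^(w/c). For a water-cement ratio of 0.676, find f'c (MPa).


f'c = 97 / 10^0.676
= 97 / 4.742
= 20.45 MPa

20.45


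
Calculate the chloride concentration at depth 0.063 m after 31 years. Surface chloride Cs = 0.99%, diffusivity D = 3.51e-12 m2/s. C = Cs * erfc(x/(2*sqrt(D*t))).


t_seconds = 31 * 365.25 * 24 * 3600 = 978285600.0 s
arg = 0.063 / (2 * sqrt(3.51e-12 * 978285600.0))
= 0.5376
erfc(0.5376) = 0.4471
C = 0.99 * 0.4471 = 0.4427%

0.4427


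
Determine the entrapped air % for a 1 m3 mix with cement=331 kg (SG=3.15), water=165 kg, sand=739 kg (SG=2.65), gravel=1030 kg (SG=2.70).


Vol cement = 331 / (3.15 * 1000) = 0.105079 m3
Vol water = 165 / 1000 = 0.165 m3
Vol sand = 739 / (2.65 * 1000) = 0.278868 m3
Vol gravel = 1030 / (2.70 * 1000) = 0.381481 m3
Total solid + water volume = 0.930429 m3
Air = (1 - 0.930429) * 100 = 6.96%

6.96


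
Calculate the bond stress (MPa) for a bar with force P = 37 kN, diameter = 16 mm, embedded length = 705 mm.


u = P / (pi * db * ld)
= 37 * 1000 / (pi * 16 * 705)
= 1.044 MPa

1.044


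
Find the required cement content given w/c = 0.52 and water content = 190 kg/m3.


Cement = water / (w/c)
= 190 / 0.52
= 365.4 kg/m3

365.4


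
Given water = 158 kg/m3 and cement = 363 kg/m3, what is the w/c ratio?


w/c = water / cement
w/c = 158 / 363 = 0.435

0.435


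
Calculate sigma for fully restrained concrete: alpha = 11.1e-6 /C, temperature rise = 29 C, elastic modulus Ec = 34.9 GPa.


sigma = alpha * dT * Ec
= 11.1e-6 * 29 * 34.9 * 1000
= 11.234 MPa

11.234


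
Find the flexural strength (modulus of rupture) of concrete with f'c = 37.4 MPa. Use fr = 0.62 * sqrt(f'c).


fr = 0.62 * sqrt(37.4)
= 3.792 MPa

3.792


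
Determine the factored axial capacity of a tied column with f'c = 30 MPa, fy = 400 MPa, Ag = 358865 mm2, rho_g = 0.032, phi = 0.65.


Ast = rho * Ag = 0.032 * 358865 = 11483.68 mm2
phi*Pn = 0.65 * 0.80 * (0.85 * 30 * (358865 - 11483.68) + 400 * 11483.68) / 1000
= 6994.88 kN

6994.88


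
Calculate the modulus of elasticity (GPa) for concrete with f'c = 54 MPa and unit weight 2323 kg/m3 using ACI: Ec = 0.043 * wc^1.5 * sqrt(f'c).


Ec = 0.043 * 2323^1.5 * sqrt(54) / 1000
= 35.38 GPa

35.38


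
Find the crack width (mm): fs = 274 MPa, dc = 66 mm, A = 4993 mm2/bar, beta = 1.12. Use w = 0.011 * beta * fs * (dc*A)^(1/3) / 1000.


w = 0.011 * beta * fs * (dc * A)^(1/3) / 1000
= 0.011 * 1.12 * 274 * (66 * 4993)^(1/3) / 1000
= 0.233 mm

0.233


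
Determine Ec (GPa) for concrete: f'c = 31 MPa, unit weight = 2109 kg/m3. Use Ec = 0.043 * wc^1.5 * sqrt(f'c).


Ec = 0.043 * 2109^1.5 * sqrt(31) / 1000
= 23.19 GPa

23.19


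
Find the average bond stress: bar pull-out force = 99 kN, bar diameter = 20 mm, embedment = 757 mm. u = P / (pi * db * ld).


u = P / (pi * db * ld)
= 99 * 1000 / (pi * 20 * 757)
= 2.081 MPa

2.081


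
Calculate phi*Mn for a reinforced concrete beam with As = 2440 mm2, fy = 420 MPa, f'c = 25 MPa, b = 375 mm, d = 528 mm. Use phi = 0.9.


a = As * fy / (0.85 * f'c * b)
= 2440 * 420 / (0.85 * 25 * 375)
= 128.6024 mm
Mn = As * fy * (d - a/2) / 10^6
= 475.1986 kN-m
phi*Mn = 0.9 * 475.1986 = 427.68 kN-m

427.68


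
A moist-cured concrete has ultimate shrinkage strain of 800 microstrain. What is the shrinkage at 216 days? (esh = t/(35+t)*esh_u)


esh(216) = 216 / (35 + 216) * 800
= 216 / 251 * 800
= 688.4 microstrain

688.4


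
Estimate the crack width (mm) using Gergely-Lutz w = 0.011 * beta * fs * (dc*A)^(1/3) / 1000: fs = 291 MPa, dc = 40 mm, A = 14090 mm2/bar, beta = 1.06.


w = 0.011 * beta * fs * (dc * A)^(1/3) / 1000
= 0.011 * 1.06 * 291 * (40 * 14090)^(1/3) / 1000
= 0.28 mm

0.28


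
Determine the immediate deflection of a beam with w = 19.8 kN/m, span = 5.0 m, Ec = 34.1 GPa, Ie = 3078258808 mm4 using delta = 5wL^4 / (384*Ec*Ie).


Convert: L = 5.0 m = 5000 mm, Ec = 34.1 GPa = 34100 MPa
delta = 5 * 19.8 * 5000^4 / (384 * 34100 * 3078258808)
= 1.54 mm

1.54


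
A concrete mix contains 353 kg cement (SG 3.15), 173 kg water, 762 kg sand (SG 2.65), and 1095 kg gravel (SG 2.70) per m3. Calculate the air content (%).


Vol cement = 353 / (3.15 * 1000) = 0.112063 m3
Vol water = 173 / 1000 = 0.173 m3
Vol sand = 762 / (2.65 * 1000) = 0.287547 m3
Vol gravel = 1095 / (2.70 * 1000) = 0.405556 m3
Total solid + water volume = 0.978166 m3
Air = (1 - 0.978166) * 100 = 2.18%

2.18


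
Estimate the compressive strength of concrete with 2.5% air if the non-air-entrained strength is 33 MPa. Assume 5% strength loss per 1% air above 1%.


Strength loss = (2.5 - 1) * 5 = 7.5%
f'c = 33 * (1 - 7.5/100)
= 30.53 MPa

30.53


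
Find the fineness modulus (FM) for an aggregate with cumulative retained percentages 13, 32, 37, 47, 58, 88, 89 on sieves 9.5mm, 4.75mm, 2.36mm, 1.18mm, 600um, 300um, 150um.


FM = sum(cumulative % retained) / 100
= 364 / 100
= 3.64

3.64


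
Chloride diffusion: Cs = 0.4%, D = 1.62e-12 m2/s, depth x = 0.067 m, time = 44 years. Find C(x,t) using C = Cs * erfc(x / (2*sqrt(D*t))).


t_seconds = 44 * 365.25 * 24 * 3600 = 1388534400.0 s
arg = 0.067 / (2 * sqrt(1.62e-12 * 1388534400.0))
= 0.7063
erfc(0.7063) = 0.3178
C = 0.4 * 0.3178 = 0.1271%

0.1271


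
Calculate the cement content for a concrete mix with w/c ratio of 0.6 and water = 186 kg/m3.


Cement = water / (w/c)
= 186 / 0.6
= 310.0 kg/m3

310.0


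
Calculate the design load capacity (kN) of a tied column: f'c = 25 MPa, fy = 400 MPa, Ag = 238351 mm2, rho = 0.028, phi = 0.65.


Ast = rho * Ag = 0.028 * 238351 = 6673.828 mm2
phi*Pn = 0.65 * 0.80 * (0.85 * 25 * (238351 - 6673.828) + 400 * 6673.828) / 1000
= 3948.19 kN

3948.19


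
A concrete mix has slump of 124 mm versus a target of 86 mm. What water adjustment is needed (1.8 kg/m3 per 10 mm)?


Difference = 86 - 124 = -38 mm
Water adjustment = -38 * 1.8 / 10 = -6.8 kg/m3

-6.8


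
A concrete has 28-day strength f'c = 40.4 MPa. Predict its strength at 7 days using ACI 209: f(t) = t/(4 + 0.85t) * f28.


f(7) = 7 / (4 + 0.85 * 7) * 40.4
= 7 / 9.95 * 40.4
= 28.42 MPa

28.42


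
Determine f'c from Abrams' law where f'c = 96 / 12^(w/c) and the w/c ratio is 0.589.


f'c = 96 / 12^0.589
= 96 / 4.322
= 22.21 MPa

22.21


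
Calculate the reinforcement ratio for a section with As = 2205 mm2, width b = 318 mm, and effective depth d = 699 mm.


rho = As / (b * d)
= 2205 / (318 * 699)
= 0.0099

0.0099


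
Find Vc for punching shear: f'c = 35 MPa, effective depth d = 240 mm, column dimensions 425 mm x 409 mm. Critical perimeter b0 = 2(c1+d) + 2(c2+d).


b0 = 2*(425 + 240) + 2*(409 + 240) = 2628 mm
Vc = 0.33 * sqrt(35) * 2628 * 240 / 1000
= 1231.36 kN

1231.36


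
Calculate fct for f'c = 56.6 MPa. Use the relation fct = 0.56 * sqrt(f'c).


fct = 0.56 * sqrt(56.6)
= 0.56 * 7.523
= 4.213 MPa

4.213


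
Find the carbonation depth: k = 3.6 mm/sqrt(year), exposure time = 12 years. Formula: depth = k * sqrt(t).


depth = k * sqrt(t)
= 3.6 * sqrt(12)
= 12.47 mm

12.47


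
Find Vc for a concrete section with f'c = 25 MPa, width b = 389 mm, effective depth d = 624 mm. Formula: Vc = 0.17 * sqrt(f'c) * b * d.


Vc = 0.17 * sqrt(25) * 389 * 624 / 1000
= 206.33 kN

206.33


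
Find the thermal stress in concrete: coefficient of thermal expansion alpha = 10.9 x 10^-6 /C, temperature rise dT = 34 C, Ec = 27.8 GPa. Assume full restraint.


sigma = alpha * dT * Ec
= 10.9e-6 * 34 * 27.8 * 1000
= 10.303 MPa

10.303


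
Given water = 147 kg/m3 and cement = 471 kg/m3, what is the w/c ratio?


w/c = water / cement
w/c = 147 / 471 = 0.312

0.312


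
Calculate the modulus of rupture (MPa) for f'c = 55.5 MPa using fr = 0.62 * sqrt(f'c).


fr = 0.62 * sqrt(55.5)
= 4.619 MPa

4.619


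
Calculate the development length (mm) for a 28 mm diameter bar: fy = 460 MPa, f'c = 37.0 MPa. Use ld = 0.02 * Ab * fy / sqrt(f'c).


Ab = pi * 28^2 / 4 = 615.752 mm2
ld = 0.02 * 615.752 * 460 / sqrt(37.0)
= 931.3 mm

931.3


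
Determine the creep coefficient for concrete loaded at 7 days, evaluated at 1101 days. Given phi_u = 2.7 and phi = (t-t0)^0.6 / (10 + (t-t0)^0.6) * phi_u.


dt = 1101 - 7 = 1094
phi = 1094^0.6 / (10 + 1094^0.6) * 2.7
= 2.347

2.347


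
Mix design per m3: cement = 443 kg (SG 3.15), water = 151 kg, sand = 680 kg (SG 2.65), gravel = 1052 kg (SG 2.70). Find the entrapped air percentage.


Vol cement = 443 / (3.15 * 1000) = 0.140635 m3
Vol water = 151 / 1000 = 0.151 m3
Vol sand = 680 / (2.65 * 1000) = 0.256604 m3
Vol gravel = 1052 / (2.70 * 1000) = 0.38963 m3
Total solid + water volume = 0.937868 m3
Air = (1 - 0.937868) * 100 = 6.21%

6.21


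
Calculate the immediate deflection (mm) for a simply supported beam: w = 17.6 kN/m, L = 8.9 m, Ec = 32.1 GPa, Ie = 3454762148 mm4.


Convert: L = 8.9 m = 8900 mm, Ec = 32.1 GPa = 32100 MPa
delta = 5 * 17.6 * 8900^4 / (384 * 32100 * 3454762148)
= 12.97 mm

12.97


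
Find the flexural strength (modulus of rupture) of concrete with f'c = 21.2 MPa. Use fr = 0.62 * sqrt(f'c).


fr = 0.62 * sqrt(21.2)
= 2.855 MPa

2.855


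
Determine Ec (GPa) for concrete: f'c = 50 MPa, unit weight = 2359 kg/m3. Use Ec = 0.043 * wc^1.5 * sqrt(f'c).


Ec = 0.043 * 2359^1.5 * sqrt(50) / 1000
= 34.84 GPa

34.84


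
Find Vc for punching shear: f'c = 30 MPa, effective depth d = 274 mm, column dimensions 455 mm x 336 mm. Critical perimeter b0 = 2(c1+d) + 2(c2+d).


b0 = 2*(455 + 274) + 2*(336 + 274) = 2678 mm
Vc = 0.33 * sqrt(30) * 2678 * 274 / 1000
= 1326.28 kN

1326.28


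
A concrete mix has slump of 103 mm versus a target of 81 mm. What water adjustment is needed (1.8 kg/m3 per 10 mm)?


Difference = 81 - 103 = -22 mm
Water adjustment = -22 * 1.8 / 10 = -4.0 kg/m3

-4.0


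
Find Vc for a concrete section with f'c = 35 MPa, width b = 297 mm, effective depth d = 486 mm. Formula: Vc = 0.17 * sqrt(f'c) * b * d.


Vc = 0.17 * sqrt(35) * 297 * 486 / 1000
= 145.17 kN

145.17


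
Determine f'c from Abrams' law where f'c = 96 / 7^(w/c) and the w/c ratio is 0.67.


f'c = 96 / 7^0.67
= 96 / 3.683
= 26.06 MPa

26.06


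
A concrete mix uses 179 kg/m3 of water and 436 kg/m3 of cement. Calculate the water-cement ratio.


w/c = water / cement
w/c = 179 / 436 = 0.411

0.411


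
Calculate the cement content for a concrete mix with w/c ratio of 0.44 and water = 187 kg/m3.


Cement = water / (w/c)
= 187 / 0.44
= 425.0 kg/m3

425.0


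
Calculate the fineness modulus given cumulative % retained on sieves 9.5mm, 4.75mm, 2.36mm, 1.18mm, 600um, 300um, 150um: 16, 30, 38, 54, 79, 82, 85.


FM = sum(cumulative % retained) / 100
= 384 / 100
= 3.84

3.84


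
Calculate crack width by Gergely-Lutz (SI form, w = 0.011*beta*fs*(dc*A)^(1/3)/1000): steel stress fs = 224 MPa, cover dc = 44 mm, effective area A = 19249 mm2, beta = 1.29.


w = 0.011 * beta * fs * (dc * A)^(1/3) / 1000
= 0.011 * 1.29 * 224 * (44 * 19249)^(1/3) / 1000
= 0.301 mm

0.301


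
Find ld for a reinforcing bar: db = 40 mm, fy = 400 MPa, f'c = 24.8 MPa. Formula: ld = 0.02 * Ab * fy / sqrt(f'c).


Ab = pi * 40^2 / 4 = 1256.637 mm2
ld = 0.02 * 1256.637 * 400 / sqrt(24.8)
= 2018.7 mm

2018.7


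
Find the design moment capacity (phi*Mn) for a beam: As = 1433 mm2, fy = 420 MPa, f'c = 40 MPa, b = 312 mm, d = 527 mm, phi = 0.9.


a = As * fy / (0.85 * f'c * b)
= 1433 * 420 / (0.85 * 40 * 312)
= 56.7364 mm
Mn = As * fy * (d - a/2) / 10^6
= 300.1065 kN-m
phi*Mn = 0.9 * 300.1065 = 270.1 kN-m

270.1


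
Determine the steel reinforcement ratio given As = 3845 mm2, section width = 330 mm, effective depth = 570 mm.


rho = As / (b * d)
= 3845 / (330 * 570)
= 0.0204

0.0204


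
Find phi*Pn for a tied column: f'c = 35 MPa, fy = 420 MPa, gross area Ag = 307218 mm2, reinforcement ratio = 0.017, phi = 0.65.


Ast = rho * Ag = 0.017 * 307218 = 5222.706 mm2
phi*Pn = 0.65 * 0.80 * (0.85 * 35 * (307218 - 5222.706) + 420 * 5222.706) / 1000
= 5812.51 kN

5812.51


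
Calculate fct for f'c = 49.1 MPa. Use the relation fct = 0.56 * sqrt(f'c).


fct = 0.56 * sqrt(49.1)
= 0.56 * 7.007
= 3.924 MPa

3.924


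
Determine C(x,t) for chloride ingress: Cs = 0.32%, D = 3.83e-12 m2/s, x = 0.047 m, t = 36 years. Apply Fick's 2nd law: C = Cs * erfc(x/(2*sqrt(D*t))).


t_seconds = 36 * 365.25 * 24 * 3600 = 1136073600.0 s
arg = 0.047 / (2 * sqrt(3.83e-12 * 1136073600.0))
= 0.3563
erfc(0.3563) = 0.6144
C = 0.32 * 0.6144 = 0.1966%

0.1966


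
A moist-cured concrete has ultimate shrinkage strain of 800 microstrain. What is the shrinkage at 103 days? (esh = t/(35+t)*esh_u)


esh(103) = 103 / (35 + 103) * 800
= 103 / 138 * 800
= 597.1 microstrain

597.1


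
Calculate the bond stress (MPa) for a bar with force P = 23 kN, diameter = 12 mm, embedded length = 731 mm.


u = P / (pi * db * ld)
= 23 * 1000 / (pi * 12 * 731)
= 0.835 MPa

0.835


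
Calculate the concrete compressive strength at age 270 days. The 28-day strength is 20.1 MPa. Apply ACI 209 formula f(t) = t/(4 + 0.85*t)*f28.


f(270) = 270 / (4 + 0.85 * 270) * 20.1
= 270 / 233.5 * 20.1
= 23.24 MPa

23.24


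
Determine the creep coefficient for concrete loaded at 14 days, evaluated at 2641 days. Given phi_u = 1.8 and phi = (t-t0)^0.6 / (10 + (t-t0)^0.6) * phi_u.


dt = 2641 - 14 = 2627
phi = 2627^0.6 / (10 + 2627^0.6) * 1.8
= 1.653

1.653


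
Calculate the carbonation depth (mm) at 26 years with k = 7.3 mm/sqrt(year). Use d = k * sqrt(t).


depth = k * sqrt(t)
= 7.3 * sqrt(26)
= 37.22 mm

37.22


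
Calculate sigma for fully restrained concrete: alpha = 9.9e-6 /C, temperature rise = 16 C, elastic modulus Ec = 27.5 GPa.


sigma = alpha * dT * Ec
= 9.9e-6 * 16 * 27.5 * 1000
= 4.356 MPa

4.356


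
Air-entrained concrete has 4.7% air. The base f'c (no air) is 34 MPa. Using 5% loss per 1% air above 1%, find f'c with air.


Strength loss = (4.7 - 1) * 5 = 18.5%
f'c = 34 * (1 - 18.5/100)
= 27.71 MPa

27.71


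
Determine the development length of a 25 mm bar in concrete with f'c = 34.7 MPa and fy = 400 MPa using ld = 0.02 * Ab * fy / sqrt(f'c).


Ab = pi * 25^2 / 4 = 490.874 mm2
ld = 0.02 * 490.874 * 400 / sqrt(34.7)
= 666.6 mm

666.6


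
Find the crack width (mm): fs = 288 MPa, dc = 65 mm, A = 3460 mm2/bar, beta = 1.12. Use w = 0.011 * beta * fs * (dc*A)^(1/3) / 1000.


w = 0.011 * beta * fs * (dc * A)^(1/3) / 1000
= 0.011 * 1.12 * 288 * (65 * 3460)^(1/3) / 1000
= 0.216 mm

0.216


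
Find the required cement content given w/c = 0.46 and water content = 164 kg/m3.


Cement = water / (w/c)
= 164 / 0.46
= 356.5 kg/m3

356.5


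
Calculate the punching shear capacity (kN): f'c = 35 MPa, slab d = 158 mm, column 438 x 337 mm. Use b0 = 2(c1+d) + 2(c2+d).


b0 = 2*(438 + 158) + 2*(337 + 158) = 2182 mm
Vc = 0.33 * sqrt(35) * 2182 * 158 / 1000
= 673.07 kN

673.07


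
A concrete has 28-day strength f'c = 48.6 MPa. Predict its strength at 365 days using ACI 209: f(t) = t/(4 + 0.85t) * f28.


f(365) = 365 / (4 + 0.85 * 365) * 48.6
= 365 / 314.25 * 48.6
= 56.45 MPa

56.45


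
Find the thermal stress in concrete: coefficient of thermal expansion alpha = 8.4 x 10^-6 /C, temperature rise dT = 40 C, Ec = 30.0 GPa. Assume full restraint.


sigma = alpha * dT * Ec
= 8.4e-6 * 40 * 30.0 * 1000
= 10.08 MPa

10.08


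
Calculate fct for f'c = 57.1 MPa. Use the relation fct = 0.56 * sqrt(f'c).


fct = 0.56 * sqrt(57.1)
= 0.56 * 7.556
= 4.232 MPa

4.232


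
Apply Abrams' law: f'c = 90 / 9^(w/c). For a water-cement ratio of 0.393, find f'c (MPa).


f'c = 90 / 9^0.393
= 90 / 2.371
= 37.95 MPa

37.95


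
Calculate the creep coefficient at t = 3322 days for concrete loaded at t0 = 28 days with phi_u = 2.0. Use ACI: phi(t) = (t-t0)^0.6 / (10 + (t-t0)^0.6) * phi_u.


dt = 3322 - 28 = 3294
phi = 3294^0.6 / (10 + 3294^0.6) * 2.0
= 1.856

1.856


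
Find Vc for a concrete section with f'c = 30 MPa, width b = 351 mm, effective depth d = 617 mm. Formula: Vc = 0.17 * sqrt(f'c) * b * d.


Vc = 0.17 * sqrt(30) * 351 * 617 / 1000
= 201.65 kN

201.65


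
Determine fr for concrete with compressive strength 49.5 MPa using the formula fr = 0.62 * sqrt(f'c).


fr = 0.62 * sqrt(49.5)
= 4.362 MPa

4.362


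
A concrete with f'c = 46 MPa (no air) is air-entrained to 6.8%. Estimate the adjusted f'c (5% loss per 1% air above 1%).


Strength loss = (6.8 - 1) * 5 = 29.0%
f'c = 46 * (1 - 29.0/100)
= 32.66 MPa

32.66


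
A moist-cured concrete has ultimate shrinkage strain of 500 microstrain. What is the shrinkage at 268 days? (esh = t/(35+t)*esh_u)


esh(268) = 268 / (35 + 268) * 500
= 268 / 303 * 500
= 442.2 microstrain

442.2


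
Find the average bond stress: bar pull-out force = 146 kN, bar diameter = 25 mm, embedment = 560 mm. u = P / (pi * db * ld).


u = P / (pi * db * ld)
= 146 * 1000 / (pi * 25 * 560)
= 3.32 MPa

3.32


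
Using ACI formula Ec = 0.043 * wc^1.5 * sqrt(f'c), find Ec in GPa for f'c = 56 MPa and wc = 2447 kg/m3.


Ec = 0.043 * 2447^1.5 * sqrt(56) / 1000
= 38.95 GPa

38.95


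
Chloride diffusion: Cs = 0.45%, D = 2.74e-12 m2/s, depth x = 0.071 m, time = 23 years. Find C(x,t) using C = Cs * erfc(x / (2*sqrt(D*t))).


t_seconds = 23 * 365.25 * 24 * 3600 = 725824800.0 s
arg = 0.071 / (2 * sqrt(2.74e-12 * 725824800.0))
= 0.796
erfc(0.796) = 0.2603
C = 0.45 * 0.2603 = 0.1171%

0.1171


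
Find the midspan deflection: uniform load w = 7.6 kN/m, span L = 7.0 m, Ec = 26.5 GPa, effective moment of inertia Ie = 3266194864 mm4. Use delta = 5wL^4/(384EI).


Convert: L = 7.0 m = 7000 mm, Ec = 26.5 GPa = 26500 MPa
delta = 5 * 7.6 * 7000^4 / (384 * 26500 * 3266194864)
= 2.75 mm

2.75


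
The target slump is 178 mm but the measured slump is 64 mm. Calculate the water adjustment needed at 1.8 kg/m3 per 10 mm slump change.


Difference = 178 - 64 = 114 mm
Water adjustment = 114 * 1.8 / 10 = 20.5 kg/m3

20.5


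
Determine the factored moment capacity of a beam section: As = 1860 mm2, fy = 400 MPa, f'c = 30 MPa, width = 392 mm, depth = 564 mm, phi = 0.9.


a = As * fy / (0.85 * f'c * b)
= 1860 * 400 / (0.85 * 30 * 392)
= 74.4298 mm
Mn = As * fy * (d - a/2) / 10^6
= 391.9281 kN-m
phi*Mn = 0.9 * 391.9281 = 352.74 kN-m

352.74


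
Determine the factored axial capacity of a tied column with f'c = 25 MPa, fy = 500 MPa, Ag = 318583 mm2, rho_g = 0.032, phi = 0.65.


Ast = rho * Ag = 0.032 * 318583 = 10194.656 mm2
phi*Pn = 0.65 * 0.80 * (0.85 * 25 * (318583 - 10194.656) + 500 * 10194.656) / 1000
= 6058.3 kN

6058.3


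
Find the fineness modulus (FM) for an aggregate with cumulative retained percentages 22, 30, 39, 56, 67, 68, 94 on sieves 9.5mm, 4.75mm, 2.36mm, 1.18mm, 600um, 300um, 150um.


FM = sum(cumulative % retained) / 100
= 376 / 100
= 3.76

3.76


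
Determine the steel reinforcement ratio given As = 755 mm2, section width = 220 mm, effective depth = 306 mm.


rho = As / (b * d)
= 755 / (220 * 306)
= 0.0112

0.0112


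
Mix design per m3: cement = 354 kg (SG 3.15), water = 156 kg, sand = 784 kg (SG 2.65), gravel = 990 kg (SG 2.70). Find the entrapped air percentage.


Vol cement = 354 / (3.15 * 1000) = 0.112381 m3
Vol water = 156 / 1000 = 0.156 m3
Vol sand = 784 / (2.65 * 1000) = 0.295849 m3
Vol gravel = 990 / (2.70 * 1000) = 0.366667 m3
Total solid + water volume = 0.930897 m3
Air = (1 - 0.930897) * 100 = 6.91%

6.91
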